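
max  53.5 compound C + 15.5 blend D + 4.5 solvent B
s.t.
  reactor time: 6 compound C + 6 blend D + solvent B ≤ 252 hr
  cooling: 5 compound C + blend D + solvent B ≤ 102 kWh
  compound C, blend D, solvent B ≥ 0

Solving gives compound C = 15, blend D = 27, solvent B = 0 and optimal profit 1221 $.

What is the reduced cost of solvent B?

Both reactor time and cooling are binding at x*.
The binding rows give the dual system: 6·y_reactor time + 5·y_cooling = 53.5 and 6·y_reactor time + 1·y_cooling = 15.5.
→ y_reactor time = 1 and y_cooling = 9.5.
Reduced cost of solvent B: c₃ − yᵀa₃ = 4.5 − (1·1 + 9.5·1) = 4.5 − 10.5 = -6.

-6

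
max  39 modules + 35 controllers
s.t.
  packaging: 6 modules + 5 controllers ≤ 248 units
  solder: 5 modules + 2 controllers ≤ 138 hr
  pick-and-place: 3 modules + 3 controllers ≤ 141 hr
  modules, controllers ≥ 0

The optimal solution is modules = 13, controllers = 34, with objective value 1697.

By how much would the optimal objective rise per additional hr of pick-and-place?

5

Check each constraint at x*: packaging 248/248 (tight); solder 133/138 (slack 5); pick-and-place 141/141 (tight).
Since solder is not tight, its dual is 0.
Dual feasibility on the basic columns requires 6·y_packaging + 3·y_pick-and-place = 39, 5·y_packaging + 3·y_pick-and-place = 35.
This yields shadow prices y_packaging = 4, y_pick-and-place = 5.
Shadow price of pick-and-place = 5.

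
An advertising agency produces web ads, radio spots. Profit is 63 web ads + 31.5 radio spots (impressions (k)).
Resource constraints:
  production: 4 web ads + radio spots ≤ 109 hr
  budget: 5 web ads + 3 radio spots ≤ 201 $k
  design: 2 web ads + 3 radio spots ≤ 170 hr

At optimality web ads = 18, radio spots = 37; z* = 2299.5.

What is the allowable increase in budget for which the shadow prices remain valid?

16.1

Binding constraints: production, budget. The basis is B = [[4,1],[5,3]] with det 7.
Per unit increase in budget, x* moves by d = (-0.1429, 0.5714).
The basis stays optimal until design becomes binding; allowable increase = 16.1 $k.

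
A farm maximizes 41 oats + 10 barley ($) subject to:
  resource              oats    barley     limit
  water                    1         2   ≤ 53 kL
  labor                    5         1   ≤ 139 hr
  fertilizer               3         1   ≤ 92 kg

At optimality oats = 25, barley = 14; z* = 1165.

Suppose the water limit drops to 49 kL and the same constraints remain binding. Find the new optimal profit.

1161

At the optimum: water uses 53 of 53 (binding); labor uses 139 of 139 (binding); fertilizer uses 89 of 92 (slack = 3).
Slack constraints have shadow price 0 (complementary slackness).
From A_Bᵀ y = c: 1·y_water + 5·y_labor = 41; 2·y_water + 1·y_labor = 10.
→ y_water = 1 and y_labor = 8.
Δz = y_water·Δb = 1 × (-4) = -4, so new z* = 1165 − 4 = 1161.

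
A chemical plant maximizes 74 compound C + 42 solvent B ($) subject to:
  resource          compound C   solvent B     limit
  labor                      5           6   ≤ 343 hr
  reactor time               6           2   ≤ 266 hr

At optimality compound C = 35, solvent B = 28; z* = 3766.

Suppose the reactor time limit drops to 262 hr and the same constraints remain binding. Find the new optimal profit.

3730

At the optimum: labor uses 343 of 343 (binding); reactor time uses 266 of 266 (binding).
From A_Bᵀ y = c: 5·y_labor + 6·y_reactor time = 74; 6·y_labor + 2·y_reactor time = 42.
Solving: y_labor = 4, y_reactor time = 9.
Δz = y_reactor time·Δb = 9 × (-4) = -36, so new z* = 3766 − 36 = 3730.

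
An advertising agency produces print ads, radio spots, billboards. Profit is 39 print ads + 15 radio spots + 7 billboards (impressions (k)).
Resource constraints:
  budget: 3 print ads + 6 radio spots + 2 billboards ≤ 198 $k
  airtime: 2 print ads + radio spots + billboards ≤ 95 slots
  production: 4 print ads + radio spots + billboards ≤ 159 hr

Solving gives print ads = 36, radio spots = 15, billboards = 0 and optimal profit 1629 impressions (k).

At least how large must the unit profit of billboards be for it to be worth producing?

11

Binding: budget and production. Non-binding: airtime (8 unused).
Slack constraints have shadow price 0 (complementary slackness).
The binding rows give the dual system: 3·y_budget + 4·y_production = 39 and 6·y_budget + 1·y_production = 15.
Solving: y_budget = 1, y_production = 9.
billboards enters the basis when its profit ≥ yᵀa₃ = 1·2 + 9·1 = 11.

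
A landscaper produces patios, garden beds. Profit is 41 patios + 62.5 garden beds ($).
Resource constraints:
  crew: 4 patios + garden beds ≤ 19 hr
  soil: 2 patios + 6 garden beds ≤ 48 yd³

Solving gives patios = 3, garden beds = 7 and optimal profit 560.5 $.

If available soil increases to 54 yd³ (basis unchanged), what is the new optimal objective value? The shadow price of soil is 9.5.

Δb = 6, so new z* = 560.5 + (9.5)·(6) = 560.5 + 57 = 617.5.

617.5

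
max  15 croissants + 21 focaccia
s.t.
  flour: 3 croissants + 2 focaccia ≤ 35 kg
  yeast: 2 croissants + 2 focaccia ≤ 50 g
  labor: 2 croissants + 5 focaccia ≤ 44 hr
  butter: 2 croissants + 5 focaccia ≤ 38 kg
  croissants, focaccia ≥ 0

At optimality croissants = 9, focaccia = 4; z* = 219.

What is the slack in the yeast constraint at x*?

24

yeast used = 2·9 + 2·4 = 26; slack = 50 − 26 = 24.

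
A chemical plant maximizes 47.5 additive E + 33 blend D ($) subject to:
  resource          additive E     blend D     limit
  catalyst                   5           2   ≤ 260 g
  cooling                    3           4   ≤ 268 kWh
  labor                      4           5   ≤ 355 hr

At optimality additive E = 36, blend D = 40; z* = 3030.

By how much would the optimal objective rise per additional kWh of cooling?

Binding: catalyst and cooling. Non-binding: labor (11 unused).
Since labor is not tight, its dual is 0.
The binding rows give the dual system: 5·y_catalyst + 3·y_cooling = 47.5 and 2·y_catalyst + 4·y_cooling = 33.
Solving: y_catalyst = 6.5, y_cooling = 5.
Shadow price of cooling = 5.

5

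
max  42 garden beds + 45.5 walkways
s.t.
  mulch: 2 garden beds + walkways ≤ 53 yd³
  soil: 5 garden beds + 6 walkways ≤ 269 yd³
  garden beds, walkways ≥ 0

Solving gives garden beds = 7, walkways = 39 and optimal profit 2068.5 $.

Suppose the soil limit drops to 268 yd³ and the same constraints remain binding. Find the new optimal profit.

Check each constraint at x*: mulch 53/53 (tight); soil 269/269 (tight).
Dual feasibility on the basic columns requires 2·y_mulch + 5·y_soil = 42, 1·y_mulch + 6·y_soil = 45.5.
This yields shadow prices y_mulch = 3.5, y_soil = 7.
Δz = y_soil·Δb = 7 × (-1) = -7, so new z* = 2068.5 − 7 = 2061.5.

2061.5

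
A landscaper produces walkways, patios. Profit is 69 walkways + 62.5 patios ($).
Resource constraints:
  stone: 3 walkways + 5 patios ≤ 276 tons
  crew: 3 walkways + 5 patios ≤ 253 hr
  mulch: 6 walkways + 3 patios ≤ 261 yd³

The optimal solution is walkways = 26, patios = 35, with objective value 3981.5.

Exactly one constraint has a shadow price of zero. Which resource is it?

stone: 253/276 (slack 23)
crew: 253/253 (binding)
mulch: 261/261 (binding)
By complementary slackness, a constraint with positive slack has shadow price 0 → stone.

stone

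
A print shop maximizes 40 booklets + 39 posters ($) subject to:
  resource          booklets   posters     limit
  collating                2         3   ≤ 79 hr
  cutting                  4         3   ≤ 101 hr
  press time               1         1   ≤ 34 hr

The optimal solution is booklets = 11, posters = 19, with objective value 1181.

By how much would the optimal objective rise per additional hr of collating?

6

At the optimum: collating uses 79 of 79 (binding); cutting uses 101 of 101 (binding); press time uses 30 of 34 (slack = 4).
By complementary slackness, y = 0 for the non-binding constraint.
The binding rows give the dual system: 2·y_collating + 4·y_cutting = 40 and 3·y_collating + 3·y_cutting = 39.
→ y_collating = 6 and y_cutting = 7.
Shadow price of collating = 6.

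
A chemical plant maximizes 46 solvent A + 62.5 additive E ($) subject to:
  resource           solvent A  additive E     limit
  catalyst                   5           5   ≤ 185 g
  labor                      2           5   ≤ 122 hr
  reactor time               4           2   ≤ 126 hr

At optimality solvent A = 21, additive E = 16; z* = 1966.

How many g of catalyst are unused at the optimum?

catalyst used = 5·21 + 5·16 = 185; slack = 185 − 185 = 0.

0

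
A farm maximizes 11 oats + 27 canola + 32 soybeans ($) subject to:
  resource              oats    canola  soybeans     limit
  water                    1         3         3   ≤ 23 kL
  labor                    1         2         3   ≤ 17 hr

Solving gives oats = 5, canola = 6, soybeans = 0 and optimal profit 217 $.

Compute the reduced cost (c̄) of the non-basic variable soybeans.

-1

At the optimum: water uses 23 of 23 (binding); labor uses 17 of 17 (binding).
From A_Bᵀ y = c: 1·y_water + 1·y_labor = 11; 3·y_water + 2·y_labor = 27.
→ y_water = 5 and y_labor = 6.
Reduced cost of soybeans: c₃ − yᵀa₃ = 32 − (5·3 + 6·3) = 32 − 33 = -1.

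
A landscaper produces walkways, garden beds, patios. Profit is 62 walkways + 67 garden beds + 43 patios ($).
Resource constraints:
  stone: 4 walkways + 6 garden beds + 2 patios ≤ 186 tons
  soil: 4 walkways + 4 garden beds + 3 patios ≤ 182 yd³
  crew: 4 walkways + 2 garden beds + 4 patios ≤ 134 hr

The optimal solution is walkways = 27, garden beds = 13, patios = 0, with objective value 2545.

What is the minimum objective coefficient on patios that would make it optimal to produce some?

At the optimum: stone uses 186 of 186 (binding); soil uses 160 of 182 (slack = 22); crew uses 134 of 134 (binding).
Slack constraints have shadow price 0 (complementary slackness).
The binding rows give the dual system: 4·y_stone + 4·y_crew = 62 and 6·y_stone + 2·y_crew = 67.
This yields shadow prices y_stone = 9, y_crew = 6.5.
patios enters the basis when its profit ≥ yᵀa₃ = 9·2 + 6.5·4 = 44.

44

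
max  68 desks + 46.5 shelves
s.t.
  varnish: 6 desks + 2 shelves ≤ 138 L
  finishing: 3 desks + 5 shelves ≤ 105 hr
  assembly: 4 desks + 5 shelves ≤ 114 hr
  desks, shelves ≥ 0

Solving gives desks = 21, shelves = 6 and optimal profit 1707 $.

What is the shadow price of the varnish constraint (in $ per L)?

Binding: varnish and assembly. Non-binding: finishing (12 unused).
Since finishing is not tight, its dual is 0.
The binding rows give the dual system: 6·y_varnish + 4·y_assembly = 68 and 2·y_varnish + 5·y_assembly = 46.5.
→ y_varnish = 7 and y_assembly = 6.5.
Shadow price of varnish = 7.

7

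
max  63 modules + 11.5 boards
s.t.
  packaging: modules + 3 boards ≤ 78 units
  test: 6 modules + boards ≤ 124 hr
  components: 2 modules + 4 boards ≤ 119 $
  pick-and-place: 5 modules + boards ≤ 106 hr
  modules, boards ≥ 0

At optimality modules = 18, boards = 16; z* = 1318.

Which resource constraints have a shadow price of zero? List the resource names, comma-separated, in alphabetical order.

packaging: 66/78 (slack 12)
test: 124/124 (binding)
components: 100/119 (slack 19)
pick-and-place: 106/106 (binding)
By complementary slackness, a constraint with positive slack has shadow price 0 → components, packaging.

components, packaging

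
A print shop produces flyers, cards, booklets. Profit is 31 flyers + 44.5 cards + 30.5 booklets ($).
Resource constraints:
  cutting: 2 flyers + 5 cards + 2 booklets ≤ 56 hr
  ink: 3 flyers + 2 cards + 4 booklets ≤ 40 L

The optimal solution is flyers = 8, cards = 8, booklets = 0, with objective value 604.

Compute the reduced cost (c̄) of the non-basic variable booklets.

-6.5

Check each constraint at x*: cutting 56/56 (tight); ink 40/40 (tight).
From A_Bᵀ y = c: 2·y_cutting + 3·y_ink = 31; 5·y_cutting + 2·y_ink = 44.5.
Solving: y_cutting = 6.5, y_ink = 6.
Reduced cost of booklets: c₃ − yᵀa₃ = 30.5 − (6.5·2 + 6·4) = 30.5 − 37 = -6.5.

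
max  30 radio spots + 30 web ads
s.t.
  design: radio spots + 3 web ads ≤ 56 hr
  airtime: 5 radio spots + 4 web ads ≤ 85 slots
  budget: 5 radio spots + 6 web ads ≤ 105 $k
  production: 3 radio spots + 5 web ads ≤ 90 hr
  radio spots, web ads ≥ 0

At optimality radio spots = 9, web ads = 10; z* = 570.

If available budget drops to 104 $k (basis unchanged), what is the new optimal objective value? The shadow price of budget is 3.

567

Δb = -1, so new z* = 570 + (3)·(-1) = 570 − 3 = 567.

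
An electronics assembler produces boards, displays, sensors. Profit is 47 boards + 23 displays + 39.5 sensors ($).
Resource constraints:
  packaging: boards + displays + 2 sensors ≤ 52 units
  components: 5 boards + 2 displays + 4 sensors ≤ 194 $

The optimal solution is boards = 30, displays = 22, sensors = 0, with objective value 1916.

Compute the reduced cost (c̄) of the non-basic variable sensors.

-6.5

At the optimum: packaging uses 52 of 52 (binding); components uses 194 of 194 (binding).
The binding rows give the dual system: 1·y_packaging + 5·y_components = 47 and 1·y_packaging + 2·y_components = 23.
Solving: y_packaging = 7, y_components = 8.
Reduced cost of sensors: c₃ − yᵀa₃ = 39.5 − (7·2 + 8·4) = 39.5 − 46 = -6.5.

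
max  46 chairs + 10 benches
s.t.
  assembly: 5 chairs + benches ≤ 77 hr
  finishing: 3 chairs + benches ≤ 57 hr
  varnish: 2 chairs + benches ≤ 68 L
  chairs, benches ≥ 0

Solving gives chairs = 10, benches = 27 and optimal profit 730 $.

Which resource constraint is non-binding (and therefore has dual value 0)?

assembly: 77/77 (binding)
finishing: 57/57 (binding)
varnish: 47/68 (slack 21)
By complementary slackness, a constraint with positive slack has shadow price 0 → varnish.

varnish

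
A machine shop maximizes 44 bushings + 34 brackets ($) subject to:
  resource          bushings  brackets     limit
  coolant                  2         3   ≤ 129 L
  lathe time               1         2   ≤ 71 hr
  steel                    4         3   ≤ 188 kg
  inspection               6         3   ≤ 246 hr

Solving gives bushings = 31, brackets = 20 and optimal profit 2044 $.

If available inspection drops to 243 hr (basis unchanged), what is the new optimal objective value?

2026

At the optimum: coolant uses 122 of 129 (slack = 7); lathe time uses 71 of 71 (binding); steel uses 184 of 188 (slack = 4); inspection uses 246 of 246 (binding).
By complementary slackness, y = 0 for the non-binding constraints.
Dual feasibility on the basic columns requires 1·y_lathe time + 6·y_inspection = 44, 2·y_lathe time + 3·y_inspection = 34.
Solving: y_lathe time = 8, y_inspection = 6.
Δz = y_inspection·Δb = 6 × (-3) = -18, so new z* = 2044 − 18 = 2026.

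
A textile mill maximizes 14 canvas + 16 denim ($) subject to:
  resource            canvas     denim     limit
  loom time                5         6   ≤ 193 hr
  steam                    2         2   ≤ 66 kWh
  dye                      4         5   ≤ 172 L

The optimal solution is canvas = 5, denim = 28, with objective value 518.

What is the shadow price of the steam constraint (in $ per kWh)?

2

Binding: loom time and steam. Non-binding: dye (12 unused).
Slack constraints have shadow price 0 (complementary slackness).
The binding rows give the dual system: 5·y_loom time + 2·y_steam = 14 and 6·y_loom time + 2·y_steam = 16.
Solving: y_loom time = 2, y_steam = 2.
Shadow price of steam = 2.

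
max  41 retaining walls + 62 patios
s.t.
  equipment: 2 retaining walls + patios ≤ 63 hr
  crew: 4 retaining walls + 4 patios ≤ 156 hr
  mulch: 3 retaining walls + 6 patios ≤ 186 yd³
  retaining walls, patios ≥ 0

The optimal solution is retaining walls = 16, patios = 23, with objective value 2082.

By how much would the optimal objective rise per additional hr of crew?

5

At the optimum: equipment uses 55 of 63 (slack = 8); crew uses 156 of 156 (binding); mulch uses 186 of 186 (binding).
Slack constraints have shadow price 0 (complementary slackness).
From A_Bᵀ y = c: 4·y_crew + 3·y_mulch = 41; 4·y_crew + 6·y_mulch = 62.
Solving: y_crew = 5, y_mulch = 7.
Shadow price of crew = 5.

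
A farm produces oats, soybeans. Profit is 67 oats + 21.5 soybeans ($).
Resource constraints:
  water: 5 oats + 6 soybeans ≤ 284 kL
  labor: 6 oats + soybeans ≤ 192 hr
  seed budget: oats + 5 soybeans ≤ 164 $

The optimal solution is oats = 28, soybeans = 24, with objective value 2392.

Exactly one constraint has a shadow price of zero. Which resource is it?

water: 284/284 (binding)
labor: 192/192 (binding)
seed budget: 148/164 (slack 16)
By complementary slackness, a constraint with positive slack has shadow price 0 → seed budget.

seed budget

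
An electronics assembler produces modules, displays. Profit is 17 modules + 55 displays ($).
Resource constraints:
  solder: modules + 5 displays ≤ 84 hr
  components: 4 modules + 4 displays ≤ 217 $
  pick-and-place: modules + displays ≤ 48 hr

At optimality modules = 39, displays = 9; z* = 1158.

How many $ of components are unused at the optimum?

components used = 4·39 + 4·9 = 192; slack = 217 − 192 = 25.

25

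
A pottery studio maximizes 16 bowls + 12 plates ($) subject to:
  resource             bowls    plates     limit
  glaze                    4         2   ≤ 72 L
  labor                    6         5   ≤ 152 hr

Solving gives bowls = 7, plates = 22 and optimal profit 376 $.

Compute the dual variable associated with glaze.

1

Check each constraint at x*: glaze 72/72 (tight); labor 152/152 (tight).
The binding rows give the dual system: 4·y_glaze + 6·y_labor = 16 and 2·y_glaze + 5·y_labor = 12.
→ y_glaze = 1 and y_labor = 2.
Shadow price of glaze = 1.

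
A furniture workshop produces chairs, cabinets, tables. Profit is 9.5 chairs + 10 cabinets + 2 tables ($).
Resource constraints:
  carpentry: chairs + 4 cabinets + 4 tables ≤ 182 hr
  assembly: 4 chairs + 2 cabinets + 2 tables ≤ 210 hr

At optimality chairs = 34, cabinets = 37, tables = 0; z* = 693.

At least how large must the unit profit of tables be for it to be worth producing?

Both carpentry and assembly are binding at x*.
From A_Bᵀ y = c: 1·y_carpentry + 4·y_assembly = 9.5; 4·y_carpentry + 2·y_assembly = 10.
→ y_carpentry = 1.5 and y_assembly = 2.
tables enters the basis when its profit ≥ yᵀa₃ = 1.5·4 + 2·2 = 10.

10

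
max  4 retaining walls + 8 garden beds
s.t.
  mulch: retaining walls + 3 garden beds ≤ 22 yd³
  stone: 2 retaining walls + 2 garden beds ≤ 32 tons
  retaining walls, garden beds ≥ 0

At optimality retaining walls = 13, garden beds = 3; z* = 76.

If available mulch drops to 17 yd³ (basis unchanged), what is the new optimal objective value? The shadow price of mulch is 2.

Δb = -5, so new z* = 76 + (2)·(-5) = 76 − 10 = 66.

66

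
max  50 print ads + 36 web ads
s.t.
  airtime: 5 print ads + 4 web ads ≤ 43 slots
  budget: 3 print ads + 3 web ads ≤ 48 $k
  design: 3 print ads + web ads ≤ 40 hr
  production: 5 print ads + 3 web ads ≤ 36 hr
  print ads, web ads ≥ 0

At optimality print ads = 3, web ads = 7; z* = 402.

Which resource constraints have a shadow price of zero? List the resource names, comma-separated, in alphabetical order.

budget, design

airtime: 43/43 (binding)
budget: 30/48 (slack 18)
design: 16/40 (slack 24)
production: 36/36 (binding)
By complementary slackness, a constraint with positive slack has shadow price 0 → budget, design.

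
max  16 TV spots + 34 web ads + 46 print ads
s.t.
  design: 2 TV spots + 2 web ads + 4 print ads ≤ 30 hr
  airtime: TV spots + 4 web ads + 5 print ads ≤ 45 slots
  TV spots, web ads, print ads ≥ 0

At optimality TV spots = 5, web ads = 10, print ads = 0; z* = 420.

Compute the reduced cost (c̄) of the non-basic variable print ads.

At the optimum: design uses 30 of 30 (binding); airtime uses 45 of 45 (binding).
Dual feasibility on the basic columns requires 2·y_design + 1·y_airtime = 16, 2·y_design + 4·y_airtime = 34.
This yields shadow prices y_design = 5, y_airtime = 6.
Reduced cost of print ads: c₃ − yᵀa₃ = 46 − (5·4 + 6·5) = 46 − 50 = -4.

-4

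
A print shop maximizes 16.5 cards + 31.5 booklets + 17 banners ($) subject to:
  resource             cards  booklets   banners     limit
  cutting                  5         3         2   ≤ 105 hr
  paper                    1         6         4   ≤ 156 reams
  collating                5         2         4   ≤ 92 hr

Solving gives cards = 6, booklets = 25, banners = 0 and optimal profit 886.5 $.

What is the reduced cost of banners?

-4

Check each constraint at x*: cutting 105/105 (tight); paper 156/156 (tight); collating 80/92 (slack 12).
By complementary slackness, y = 0 for the non-binding constraint.
Dual feasibility on the basic columns requires 5·y_cutting + 1·y_paper = 16.5, 3·y_cutting + 6·y_paper = 31.5.
This yields shadow prices y_cutting = 2.5, y_paper = 4.
Reduced cost of banners: c₃ − yᵀa₃ = 17 − (2.5·2 + 4·4) = 17 − 21 = -4.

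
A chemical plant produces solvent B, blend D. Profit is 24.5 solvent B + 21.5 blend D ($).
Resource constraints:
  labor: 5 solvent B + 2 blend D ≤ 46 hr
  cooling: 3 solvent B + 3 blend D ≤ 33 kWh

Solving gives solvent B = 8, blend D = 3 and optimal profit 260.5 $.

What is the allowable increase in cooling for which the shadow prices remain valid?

Binding constraints: labor, cooling. The basis is B = [[5,2],[3,3]] with det 9.
Per unit increase in cooling, x* moves by d = (-0.2222, 0.5556).
The basis stays optimal until solvent B reaches 0; allowable increase = 36 kWh.

36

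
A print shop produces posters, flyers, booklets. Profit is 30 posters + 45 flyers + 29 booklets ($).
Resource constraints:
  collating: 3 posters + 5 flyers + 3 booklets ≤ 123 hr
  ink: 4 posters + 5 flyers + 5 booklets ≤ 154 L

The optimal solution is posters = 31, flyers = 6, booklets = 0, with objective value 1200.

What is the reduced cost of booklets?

-4

At the optimum: collating uses 123 of 123 (binding); ink uses 154 of 154 (binding).
Dual feasibility on the basic columns requires 3·y_collating + 4·y_ink = 30, 5·y_collating + 5·y_ink = 45.
Solving: y_collating = 6, y_ink = 3.
Reduced cost of booklets: c₃ − yᵀa₃ = 29 − (6·3 + 3·5) = 29 − 33 = -4.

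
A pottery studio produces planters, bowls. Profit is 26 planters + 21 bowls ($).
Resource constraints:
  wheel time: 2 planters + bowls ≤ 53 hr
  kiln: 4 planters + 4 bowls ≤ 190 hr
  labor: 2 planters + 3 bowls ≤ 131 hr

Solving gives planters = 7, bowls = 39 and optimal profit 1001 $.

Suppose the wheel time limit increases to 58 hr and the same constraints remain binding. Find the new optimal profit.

1046

Check each constraint at x*: wheel time 53/53 (tight); kiln 184/190 (slack 6); labor 131/131 (tight).
Slack constraints have shadow price 0 (complementary slackness).
From A_Bᵀ y = c: 2·y_wheel time + 2·y_labor = 26; 1·y_wheel time + 3·y_labor = 21.
Solving: y_wheel time = 9, y_labor = 4.
Δz = y_wheel time·Δb = 9 × (5) = 45, so new z* = 1001 + 45 = 1046.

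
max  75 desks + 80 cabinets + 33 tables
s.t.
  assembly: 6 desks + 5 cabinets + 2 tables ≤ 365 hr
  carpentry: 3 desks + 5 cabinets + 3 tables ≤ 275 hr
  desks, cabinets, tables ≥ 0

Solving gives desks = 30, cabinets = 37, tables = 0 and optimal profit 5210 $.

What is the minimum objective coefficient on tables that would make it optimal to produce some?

39

Check each constraint at x*: assembly 365/365 (tight); carpentry 275/275 (tight).
The binding rows give the dual system: 6·y_assembly + 3·y_carpentry = 75 and 5·y_assembly + 5·y_carpentry = 80.
→ y_assembly = 9 and y_carpentry = 7.
tables enters the basis when its profit ≥ yᵀa₃ = 9·2 + 7·3 = 39.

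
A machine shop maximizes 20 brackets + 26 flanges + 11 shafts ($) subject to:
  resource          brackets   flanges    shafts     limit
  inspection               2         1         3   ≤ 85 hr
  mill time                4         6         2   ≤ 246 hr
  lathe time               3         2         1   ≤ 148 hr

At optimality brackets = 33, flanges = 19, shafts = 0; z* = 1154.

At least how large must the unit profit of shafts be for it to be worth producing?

14

At the optimum: inspection uses 85 of 85 (binding); mill time uses 246 of 246 (binding); lathe time uses 137 of 148 (slack = 11).
Slack constraints have shadow price 0 (complementary slackness).
The binding rows give the dual system: 2·y_inspection + 4·y_mill time = 20 and 1·y_inspection + 6·y_mill time = 26.
Solving: y_inspection = 2, y_mill time = 4.
shafts enters the basis when its profit ≥ yᵀa₃ = 2·3 + 4·2 = 14.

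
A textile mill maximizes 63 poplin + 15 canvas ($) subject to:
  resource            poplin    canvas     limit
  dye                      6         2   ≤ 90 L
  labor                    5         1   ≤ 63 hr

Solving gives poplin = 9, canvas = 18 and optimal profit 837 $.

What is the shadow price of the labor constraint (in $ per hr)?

9

Check each constraint at x*: dye 90/90 (tight); labor 63/63 (tight).
From A_Bᵀ y = c: 6·y_dye + 5·y_labor = 63; 2·y_dye + 1·y_labor = 15.
→ y_dye = 3 and y_labor = 9.
Shadow price of labor = 9.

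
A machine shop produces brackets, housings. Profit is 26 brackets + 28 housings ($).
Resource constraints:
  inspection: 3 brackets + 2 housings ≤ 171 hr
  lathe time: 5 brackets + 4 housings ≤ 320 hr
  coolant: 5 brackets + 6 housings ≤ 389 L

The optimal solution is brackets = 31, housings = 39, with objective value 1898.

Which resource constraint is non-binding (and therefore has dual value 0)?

lathe time

inspection: 171/171 (binding)
lathe time: 311/320 (slack 9)
coolant: 389/389 (binding)
By complementary slackness, a constraint with positive slack has shadow price 0 → lathe time.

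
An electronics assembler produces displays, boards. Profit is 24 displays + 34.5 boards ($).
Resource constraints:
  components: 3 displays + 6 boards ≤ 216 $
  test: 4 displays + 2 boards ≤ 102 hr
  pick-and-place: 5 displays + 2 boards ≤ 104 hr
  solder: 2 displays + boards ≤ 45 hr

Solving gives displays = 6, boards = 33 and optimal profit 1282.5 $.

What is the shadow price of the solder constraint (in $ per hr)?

Binding: components and solder. Non-binding: test (12 unused), pick-and-place (8 unused).
Since test, pick-and-place are not tight, their duals are 0.
The binding rows give the dual system: 3·y_components + 2·y_solder = 24 and 6·y_components + 1·y_solder = 34.5.
This yields shadow prices y_components = 5, y_solder = 4.5.
Shadow price of solder = 4.5.

4.5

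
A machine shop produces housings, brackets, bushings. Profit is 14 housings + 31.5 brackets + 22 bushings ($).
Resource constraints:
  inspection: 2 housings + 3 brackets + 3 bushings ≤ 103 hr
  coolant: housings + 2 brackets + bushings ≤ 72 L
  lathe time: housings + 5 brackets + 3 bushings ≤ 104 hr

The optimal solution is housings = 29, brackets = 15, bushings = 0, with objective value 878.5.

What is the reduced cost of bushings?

-3.5

At the optimum: inspection uses 103 of 103 (binding); coolant uses 59 of 72 (slack = 13); lathe time uses 104 of 104 (binding).
By complementary slackness, y = 0 for the non-binding constraint.
The binding rows give the dual system: 2·y_inspection + 1·y_lathe time = 14 and 3·y_inspection + 5·y_lathe time = 31.5.
→ y_inspection = 5.5 and y_lathe time = 3.
Reduced cost of bushings: c₃ − yᵀa₃ = 22 − (5.5·3 + 3·3) = 22 − 25.5 = -3.5.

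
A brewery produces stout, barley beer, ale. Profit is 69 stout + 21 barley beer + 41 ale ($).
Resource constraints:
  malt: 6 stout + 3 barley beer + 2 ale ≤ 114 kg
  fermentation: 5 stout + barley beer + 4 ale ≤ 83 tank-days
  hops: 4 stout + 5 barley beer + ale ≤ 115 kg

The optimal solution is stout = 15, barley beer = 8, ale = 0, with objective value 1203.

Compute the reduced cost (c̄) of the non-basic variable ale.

-3

Check each constraint at x*: malt 114/114 (tight); fermentation 83/83 (tight); hops 100/115 (slack 15).
Since hops is not tight, its dual is 0.
The binding rows give the dual system: 6·y_malt + 5·y_fermentation = 69 and 3·y_malt + 1·y_fermentation = 21.
This yields shadow prices y_malt = 4, y_fermentation = 9.
Reduced cost of ale: c₃ − yᵀa₃ = 41 − (4·2 + 9·4) = 41 − 44 = -3.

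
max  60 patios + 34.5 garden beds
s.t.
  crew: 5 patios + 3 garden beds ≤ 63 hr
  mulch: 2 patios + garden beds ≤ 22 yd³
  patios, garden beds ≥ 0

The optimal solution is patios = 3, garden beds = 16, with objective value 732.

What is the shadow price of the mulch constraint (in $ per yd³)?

At the optimum: crew uses 63 of 63 (binding); mulch uses 22 of 22 (binding).
From A_Bᵀ y = c: 5·y_crew + 2·y_mulch = 60; 3·y_crew + 1·y_mulch = 34.5.
Solving: y_crew = 9, y_mulch = 7.5.
Shadow price of mulch = 7.5.

7.5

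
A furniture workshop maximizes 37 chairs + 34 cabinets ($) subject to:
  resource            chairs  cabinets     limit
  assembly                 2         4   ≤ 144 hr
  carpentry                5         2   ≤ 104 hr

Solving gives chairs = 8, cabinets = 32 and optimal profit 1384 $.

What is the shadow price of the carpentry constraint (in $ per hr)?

At the optimum: assembly uses 144 of 144 (binding); carpentry uses 104 of 104 (binding).
The binding rows give the dual system: 2·y_assembly + 5·y_carpentry = 37 and 4·y_assembly + 2·y_carpentry = 34.
Solving: y_assembly = 6, y_carpentry = 5.
Shadow price of carpentry = 5.

5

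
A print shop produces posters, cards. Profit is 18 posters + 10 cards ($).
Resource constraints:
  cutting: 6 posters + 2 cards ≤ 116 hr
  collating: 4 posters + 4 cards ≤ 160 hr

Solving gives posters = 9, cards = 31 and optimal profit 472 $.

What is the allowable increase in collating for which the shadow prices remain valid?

Binding constraints: cutting, collating. The basis is B = [[6,2],[4,4]] with det 16.
Per unit increase in collating, x* moves by d = (-0.125, 0.375).
The basis stays optimal until posters reaches 0; allowable increase = 72 hr.

72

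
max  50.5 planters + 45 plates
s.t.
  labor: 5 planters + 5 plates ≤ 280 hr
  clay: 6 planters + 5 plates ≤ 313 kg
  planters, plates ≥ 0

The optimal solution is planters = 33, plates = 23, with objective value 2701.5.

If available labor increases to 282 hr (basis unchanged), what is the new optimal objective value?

At the optimum: labor uses 280 of 280 (binding); clay uses 313 of 313 (binding).
From A_Bᵀ y = c: 5·y_labor + 6·y_clay = 50.5; 5·y_labor + 5·y_clay = 45.
This yields shadow prices y_labor = 3.5, y_clay = 5.5.
Δz = y_labor·Δb = 3.5 × (2) = 7, so new z* = 2701.5 + 7 = 2708.5.

2708.5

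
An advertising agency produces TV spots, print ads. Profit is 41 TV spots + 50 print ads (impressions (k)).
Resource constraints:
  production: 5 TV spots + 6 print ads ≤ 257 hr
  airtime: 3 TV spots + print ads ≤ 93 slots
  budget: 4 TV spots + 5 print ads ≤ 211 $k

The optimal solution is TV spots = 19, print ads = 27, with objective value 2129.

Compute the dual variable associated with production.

Binding: production and budget. Non-binding: airtime (9 unused).
By complementary slackness, y = 0 for the non-binding constraint.
From A_Bᵀ y = c: 5·y_production + 4·y_budget = 41; 6·y_production + 5·y_budget = 50.
→ y_production = 5 and y_budget = 4.
Shadow price of production = 5.

5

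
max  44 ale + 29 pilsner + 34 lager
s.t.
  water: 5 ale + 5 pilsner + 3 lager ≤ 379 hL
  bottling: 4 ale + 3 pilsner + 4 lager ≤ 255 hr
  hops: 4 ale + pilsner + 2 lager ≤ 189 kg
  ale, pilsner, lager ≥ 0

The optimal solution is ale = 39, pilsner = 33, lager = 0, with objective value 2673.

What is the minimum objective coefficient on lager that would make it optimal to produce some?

40

Binding: bottling and hops. Non-binding: water (19 unused).
Slack constraints have shadow price 0 (complementary slackness).
The binding rows give the dual system: 4·y_bottling + 4·y_hops = 44 and 3·y_bottling + 1·y_hops = 29.
This yields shadow prices y_bottling = 9, y_hops = 2.
lager enters the basis when its profit ≥ yᵀa₃ = 9·4 + 2·2 = 40.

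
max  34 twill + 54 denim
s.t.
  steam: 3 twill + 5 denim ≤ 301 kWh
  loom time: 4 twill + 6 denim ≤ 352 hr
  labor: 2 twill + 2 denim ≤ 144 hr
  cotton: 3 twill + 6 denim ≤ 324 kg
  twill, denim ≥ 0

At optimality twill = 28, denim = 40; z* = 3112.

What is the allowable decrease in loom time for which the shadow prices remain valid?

Binding constraints: loom time, cotton. The basis is B = [[4,6],[3,6]] with det 6.
Per unit decrease in loom time, x* moves by d = (-1, 0.5).
The basis stays optimal until twill reaches 0; allowable decrease = 28 hr.

28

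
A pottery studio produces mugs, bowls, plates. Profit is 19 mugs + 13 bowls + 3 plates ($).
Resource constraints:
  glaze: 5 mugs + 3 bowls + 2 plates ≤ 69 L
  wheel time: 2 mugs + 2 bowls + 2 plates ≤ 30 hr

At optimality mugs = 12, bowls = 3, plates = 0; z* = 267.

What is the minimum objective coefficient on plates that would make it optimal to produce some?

10

At the optimum: glaze uses 69 of 69 (binding); wheel time uses 30 of 30 (binding).
Dual feasibility on the basic columns requires 5·y_glaze + 2·y_wheel time = 19, 3·y_glaze + 2·y_wheel time = 13.
→ y_glaze = 3 and y_wheel time = 2.
plates enters the basis when its profit ≥ yᵀa₃ = 3·2 + 2·2 = 10.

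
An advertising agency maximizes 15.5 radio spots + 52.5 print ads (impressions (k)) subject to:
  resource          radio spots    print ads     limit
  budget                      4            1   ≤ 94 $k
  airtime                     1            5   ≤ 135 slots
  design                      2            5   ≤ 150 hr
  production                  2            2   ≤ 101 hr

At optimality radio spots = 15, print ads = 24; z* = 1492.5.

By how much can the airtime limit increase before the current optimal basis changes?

15

Binding constraints: airtime, design. The basis is B = [[1,5],[2,5]] with det -5.
Per unit increase in airtime, x* moves by d = (-1, 0.4).
The basis stays optimal until radio spots reaches 0; allowable increase = 15 slots.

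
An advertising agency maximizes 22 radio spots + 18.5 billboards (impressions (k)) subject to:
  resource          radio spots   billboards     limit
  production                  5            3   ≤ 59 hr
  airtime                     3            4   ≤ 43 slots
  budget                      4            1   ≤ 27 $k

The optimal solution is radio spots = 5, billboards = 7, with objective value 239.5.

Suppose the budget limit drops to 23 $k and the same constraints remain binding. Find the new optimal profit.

229.5

Check each constraint at x*: production 46/59 (slack 13); airtime 43/43 (tight); budget 27/27 (tight).
Since production is not tight, its dual is 0.
The binding rows give the dual system: 3·y_airtime + 4·y_budget = 22 and 4·y_airtime + 1·y_budget = 18.5.
Solving: y_airtime = 4, y_budget = 2.5.
Δz = y_budget·Δb = 2.5 × (-4) = -10, so new z* = 239.5 − 10 = 229.5.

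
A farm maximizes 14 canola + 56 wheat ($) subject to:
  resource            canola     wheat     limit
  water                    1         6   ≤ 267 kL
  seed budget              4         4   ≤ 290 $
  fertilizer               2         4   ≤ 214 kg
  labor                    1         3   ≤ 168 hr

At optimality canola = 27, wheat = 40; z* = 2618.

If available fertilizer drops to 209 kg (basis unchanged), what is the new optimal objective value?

2600.5

At the optimum: water uses 267 of 267 (binding); seed budget uses 268 of 290 (slack = 22); fertilizer uses 214 of 214 (binding); labor uses 147 of 168 (slack = 21).
By complementary slackness, y = 0 for the non-binding constraints.
The binding rows give the dual system: 1·y_water + 2·y_fertilizer = 14 and 6·y_water + 4·y_fertilizer = 56.
Solving: y_water = 7, y_fertilizer = 3.5.
Δz = y_fertilizer·Δb = 3.5 × (-5) = -17.5, so new z* = 2618 − 17.5 = 2600.5.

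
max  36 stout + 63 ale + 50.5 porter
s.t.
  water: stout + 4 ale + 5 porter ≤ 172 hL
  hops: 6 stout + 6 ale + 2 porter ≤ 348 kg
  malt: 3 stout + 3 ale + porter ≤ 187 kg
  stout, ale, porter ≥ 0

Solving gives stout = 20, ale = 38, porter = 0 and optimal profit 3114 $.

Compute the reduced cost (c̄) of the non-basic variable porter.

At the optimum: water uses 172 of 172 (binding); hops uses 348 of 348 (binding); malt uses 174 of 187 (slack = 13).
Slack constraints have shadow price 0 (complementary slackness).
The binding rows give the dual system: 1·y_water + 6·y_hops = 36 and 4·y_water + 6·y_hops = 63.
→ y_water = 9 and y_hops = 4.5.
Reduced cost of porter: c₃ − yᵀa₃ = 50.5 − (9·5 + 4.5·2) = 50.5 − 54 = -3.5.

-3.5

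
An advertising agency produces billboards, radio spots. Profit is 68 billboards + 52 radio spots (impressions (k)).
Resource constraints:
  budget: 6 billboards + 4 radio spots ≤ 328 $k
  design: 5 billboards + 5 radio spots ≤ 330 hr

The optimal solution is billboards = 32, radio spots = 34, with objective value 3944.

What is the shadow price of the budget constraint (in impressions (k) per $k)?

Both budget and design are binding at x*.
The binding rows give the dual system: 6·y_budget + 5·y_design = 68 and 4·y_budget + 5·y_design = 52.
Solving: y_budget = 8, y_design = 4.
Shadow price of budget = 8.

8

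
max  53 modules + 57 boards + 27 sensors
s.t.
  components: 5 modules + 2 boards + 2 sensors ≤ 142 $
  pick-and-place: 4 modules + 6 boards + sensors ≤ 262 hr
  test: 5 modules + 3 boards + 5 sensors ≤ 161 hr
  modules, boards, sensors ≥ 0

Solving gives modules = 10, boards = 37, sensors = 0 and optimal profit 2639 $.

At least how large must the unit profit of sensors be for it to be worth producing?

At the optimum: components uses 124 of 142 (slack = 18); pick-and-place uses 262 of 262 (binding); test uses 161 of 161 (binding).
By complementary slackness, y = 0 for the non-binding constraint.
The binding rows give the dual system: 4·y_pick-and-place + 5·y_test = 53 and 6·y_pick-and-place + 3·y_test = 57.
→ y_pick-and-place = 7 and y_test = 5.
sensors enters the basis when its profit ≥ yᵀa₃ = 7·1 + 5·5 = 32.

32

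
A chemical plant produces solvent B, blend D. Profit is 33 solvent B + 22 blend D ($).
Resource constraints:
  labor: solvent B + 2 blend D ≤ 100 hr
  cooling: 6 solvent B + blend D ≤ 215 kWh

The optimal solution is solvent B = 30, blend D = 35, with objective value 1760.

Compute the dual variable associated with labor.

9

At the optimum: labor uses 100 of 100 (binding); cooling uses 215 of 215 (binding).
From A_Bᵀ y = c: 1·y_labor + 6·y_cooling = 33; 2·y_labor + 1·y_cooling = 22.
This yields shadow prices y_labor = 9, y_cooling = 4.
Shadow price of labor = 9.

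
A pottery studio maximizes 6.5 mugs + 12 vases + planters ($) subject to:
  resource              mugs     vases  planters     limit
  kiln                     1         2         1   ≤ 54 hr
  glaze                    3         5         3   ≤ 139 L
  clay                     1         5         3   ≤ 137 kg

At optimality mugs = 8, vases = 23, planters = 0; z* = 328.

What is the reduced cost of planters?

-5.5

Binding: kiln and glaze. Non-binding: clay (14 unused).
Slack constraints have shadow price 0 (complementary slackness).
The binding rows give the dual system: 1·y_kiln + 3·y_glaze = 6.5 and 2·y_kiln + 5·y_glaze = 12.
Solving: y_kiln = 3.5, y_glaze = 1.
Reduced cost of planters: c₃ − yᵀa₃ = 1 − (3.5·1 + 1·3) = 1 − 6.5 = -5.5.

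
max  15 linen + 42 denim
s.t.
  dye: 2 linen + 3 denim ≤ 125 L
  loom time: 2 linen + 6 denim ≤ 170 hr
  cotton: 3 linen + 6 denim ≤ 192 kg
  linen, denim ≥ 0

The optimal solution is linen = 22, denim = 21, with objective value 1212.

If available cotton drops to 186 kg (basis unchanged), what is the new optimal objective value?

1206

Binding: loom time and cotton. Non-binding: dye (18 unused).
By complementary slackness, y = 0 for the non-binding constraint.
From A_Bᵀ y = c: 2·y_loom time + 3·y_cotton = 15; 6·y_loom time + 6·y_cotton = 42.
This yields shadow prices y_loom time = 6, y_cotton = 1.
Δz = y_cotton·Δb = 1 × (-6) = -6, so new z* = 1212 − 6 = 1206.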